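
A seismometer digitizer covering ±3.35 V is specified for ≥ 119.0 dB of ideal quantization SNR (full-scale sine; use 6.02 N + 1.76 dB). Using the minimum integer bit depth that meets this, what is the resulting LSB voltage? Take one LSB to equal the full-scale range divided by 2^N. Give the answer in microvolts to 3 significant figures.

Full-scale range = 3.35 V − (-3.35 V) = 6.7 V.
6.02 N + 1.76 ≥ 119.0 gives N ≥ 19.475, so the minimum integer is 20.
One LSB is 6.7 V / 1048576 = 6.39 µV.

6.39 µV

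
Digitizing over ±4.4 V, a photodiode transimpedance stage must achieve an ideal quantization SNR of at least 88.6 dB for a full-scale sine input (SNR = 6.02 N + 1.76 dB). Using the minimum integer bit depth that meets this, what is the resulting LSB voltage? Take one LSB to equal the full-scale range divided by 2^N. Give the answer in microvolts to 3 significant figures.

Full-scale range = 4.4 V − (-4.4 V) = 8.8 V.
Required N = ⌈(88.6 − 1.76)/6.02⌉ = ⌈14.425⌉ = 15.
LSB = 8.8 V ÷ 2^15 = 8.8/32768 V = 269 µV.

269 µV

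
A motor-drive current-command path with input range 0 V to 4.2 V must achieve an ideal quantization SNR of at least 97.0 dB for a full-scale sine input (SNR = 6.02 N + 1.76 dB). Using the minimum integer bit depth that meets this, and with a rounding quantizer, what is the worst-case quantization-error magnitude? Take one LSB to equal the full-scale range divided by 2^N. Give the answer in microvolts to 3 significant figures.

32.0 µV

Range is 4.2 V.
N ≥ (97.0 − 1.76)/6.02 = 15.821 → N_min = 16.
LSB = 4.2 V ÷ 2^16 = 4.2/65536 V = 64.087 µV.
Half an LSB is 32.0 µV.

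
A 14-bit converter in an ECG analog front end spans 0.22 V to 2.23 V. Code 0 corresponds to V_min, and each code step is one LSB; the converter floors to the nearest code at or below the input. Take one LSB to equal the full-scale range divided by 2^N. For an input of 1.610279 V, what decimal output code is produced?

11332

The full-scale span is 2.23 − (0.22) = 2.01 V. LSB = 2.01 V / 2^14 ≈ 122.7 µV.
code = ⌊(V_in − V_min)/LSB⌋ = ⌊(V_in − V_min) × 2^14 / range⌋
     = ⌊(1.610279 − (0.22)) × 16384 / 2.01⌋ = ⌊1.390279 × 16384/2.01⌋
     = ⌊11332.503⌋ = 11332.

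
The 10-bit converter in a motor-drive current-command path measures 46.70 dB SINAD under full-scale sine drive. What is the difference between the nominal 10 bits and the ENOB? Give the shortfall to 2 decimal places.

2.53 bits

N_eff = (46.70 − 1.76)/6.02 = 7.4651 bits.
10 − 7.4651 = 2.53 bits below nominal.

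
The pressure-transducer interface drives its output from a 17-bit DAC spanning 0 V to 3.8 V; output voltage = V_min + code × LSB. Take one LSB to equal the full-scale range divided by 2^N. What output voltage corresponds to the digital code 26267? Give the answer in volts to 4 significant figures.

Range is 3.8 V. LSB = 3.8 V / 2^17.
V_out = 0 + 26267 × (3.8/131072) V
      = 0 V + 0.761525 V = 0.761525 V.

0.7615 V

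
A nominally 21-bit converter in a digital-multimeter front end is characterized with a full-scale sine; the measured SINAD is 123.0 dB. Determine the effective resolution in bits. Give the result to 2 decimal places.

20.14 bits

(123.0 − 1.76) / 6.02 = 121.24/6.02 = 20.1395 effective bits.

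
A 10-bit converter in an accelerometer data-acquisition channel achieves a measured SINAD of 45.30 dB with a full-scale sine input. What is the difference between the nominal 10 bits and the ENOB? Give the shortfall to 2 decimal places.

Effective bits = (45.30 − 1.76)/6.02 = 7.2326.
Lost resolution: 10 − 7.2326 = 2.7674 bits.

2.77 bits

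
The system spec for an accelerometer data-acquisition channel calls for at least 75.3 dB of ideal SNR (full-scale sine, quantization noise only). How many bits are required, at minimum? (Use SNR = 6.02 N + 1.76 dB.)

Solving 6.02 N ≥ 75.3 − 1.76: N ≥ 12.216. Round up → N = 13.

13 bits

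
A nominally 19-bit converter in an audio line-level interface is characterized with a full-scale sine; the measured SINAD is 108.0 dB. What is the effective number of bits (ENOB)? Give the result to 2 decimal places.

ENOB = (SINAD − 1.76) / 6.02 = (108.0 − 1.76) / 6.02 = 106.24 / 6.02 = 17.6478.

17.65 bits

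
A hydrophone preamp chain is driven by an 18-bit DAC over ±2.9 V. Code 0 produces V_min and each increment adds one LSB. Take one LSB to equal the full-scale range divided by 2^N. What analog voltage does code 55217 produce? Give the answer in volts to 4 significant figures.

Range = 2.9 − (-2.9) = 5.8 V. LSB = 5.8 V / 2^18.
V_out = V_min + code × LSB = -2.9 V + 55217 × 5.8 V / 262144
      = -2.9 V + 1.22169 V = -1.67831 V.

-1.678 V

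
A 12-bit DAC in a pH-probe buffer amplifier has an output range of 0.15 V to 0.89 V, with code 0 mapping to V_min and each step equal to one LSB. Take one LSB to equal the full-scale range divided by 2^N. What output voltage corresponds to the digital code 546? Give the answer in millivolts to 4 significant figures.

Full-scale range = 0.89 V − (0.15 V) = 0.74 V. LSB = 0.74 V / 2^12.
V_out = V_min + code × LSB = 0.15 V + 546 × 0.74 V / 4096
      = 0.15 + 0.0986426 = 0.248643 V.

248.6 mV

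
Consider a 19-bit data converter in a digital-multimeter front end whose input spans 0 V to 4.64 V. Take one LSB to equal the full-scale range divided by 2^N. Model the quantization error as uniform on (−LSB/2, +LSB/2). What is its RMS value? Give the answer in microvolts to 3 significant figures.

2.55 µV

Full-scale range = 4.64 V.
LSB = 4.64 V ÷ 2^19 = 4.64/524288 V = 8.8501 µV.
V_rms = LSB/√12 = 8.8501 µV / √12 = 2.55 µV.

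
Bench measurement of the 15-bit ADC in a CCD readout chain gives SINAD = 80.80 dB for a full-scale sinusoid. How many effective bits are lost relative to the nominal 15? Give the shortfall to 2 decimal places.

ENOB = (SINAD − 1.76)/6.02 = (80.80 − 1.76)/6.02 = 13.1296 bits.
Shortfall = 15 − 13.1296 = 1.8704 bits.

1.87 bits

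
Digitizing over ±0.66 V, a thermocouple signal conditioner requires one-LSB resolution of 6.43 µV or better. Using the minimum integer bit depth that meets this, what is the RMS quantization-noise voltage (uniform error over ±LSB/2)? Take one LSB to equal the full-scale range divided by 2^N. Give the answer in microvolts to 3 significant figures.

1.45 µV

The full-scale span is 0.66 − (-0.66) = 1.32 V.
Required number of levels: 1.32/6.43 µV = 205290; smallest N with 2^N ≥ that is 18.
Step size = 1.32/262144 V = 5.0354 µV.
RMS noise = LSB/√12 = 1.45 µV.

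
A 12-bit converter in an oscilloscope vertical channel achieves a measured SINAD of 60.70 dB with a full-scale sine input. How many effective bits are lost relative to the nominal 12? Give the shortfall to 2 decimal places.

2.21 bits

ENOB = (SINAD − 1.76)/6.02 = (60.70 − 1.76)/6.02 = 9.7907 bits.
Shortfall = 12 − 9.7907 = 2.2093 bits.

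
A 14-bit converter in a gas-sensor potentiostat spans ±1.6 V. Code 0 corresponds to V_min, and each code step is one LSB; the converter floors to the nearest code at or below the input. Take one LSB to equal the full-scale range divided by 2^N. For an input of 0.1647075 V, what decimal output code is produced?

Span: 1.6 V − (-1.6 V) = 3.2 V. LSB = 3.2 V / 2^14 ≈ 195.3 µV.
V_in − V_min = 0.1647075 − (-1.6) = 1.7647075 V.
Divide by LSB: 1.7647075 × 16384/3.2 = 9035.3024.
Truncating gives code 9035.

9035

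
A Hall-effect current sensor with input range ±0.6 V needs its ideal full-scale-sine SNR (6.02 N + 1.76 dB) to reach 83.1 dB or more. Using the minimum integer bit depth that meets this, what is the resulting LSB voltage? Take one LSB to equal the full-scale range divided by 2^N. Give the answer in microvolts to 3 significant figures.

73.2 µV

The full-scale span is 0.6 − (-0.6) = 1.2 V.
Required N = ⌈(83.1 − 1.76)/6.02⌉ = ⌈13.512⌉ = 14.
One LSB is 1.2 V / 16384 = 73.2 µV.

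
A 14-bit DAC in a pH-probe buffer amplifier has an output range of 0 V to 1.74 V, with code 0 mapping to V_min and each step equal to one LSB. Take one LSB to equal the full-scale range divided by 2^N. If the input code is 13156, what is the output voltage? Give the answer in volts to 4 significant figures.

Span = 1.74 V. LSB = 1.74 V / 2^14.
V_out = 0 + 13156 × (1.74/16384) V
      = 0 V + 1.39718 V = 1.39718 V.

1.397 V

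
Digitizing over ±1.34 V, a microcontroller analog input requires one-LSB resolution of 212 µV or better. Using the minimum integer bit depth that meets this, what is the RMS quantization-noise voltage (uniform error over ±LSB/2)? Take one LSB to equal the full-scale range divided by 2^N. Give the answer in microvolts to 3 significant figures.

Span: 1.34 V − (-1.34 V) = 2.68 V.
Required number of levels: 2.68/212 µV = 12642; smallest N with 2^N ≥ that is 14.
LSB = 2.68 V ÷ 2^14 = 2.68/16384 V = 163.57 µV.
σ_q = LSB/√12 = 163.57 µV/3.4641 = 47.2 µV.

47.2 µV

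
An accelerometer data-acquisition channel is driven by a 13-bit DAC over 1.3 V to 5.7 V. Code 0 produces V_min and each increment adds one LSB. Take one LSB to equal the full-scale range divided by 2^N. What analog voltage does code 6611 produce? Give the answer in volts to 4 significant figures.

4.851 V

Span: 5.7 V − (1.3 V) = 4.4 V. LSB = 4.4 V / 2^13.
V_out = V_min + code × LSB = 1.3 V + 6611 × 4.4 V / 8192
      = 1.3 + 3.55083 = 4.85083 V.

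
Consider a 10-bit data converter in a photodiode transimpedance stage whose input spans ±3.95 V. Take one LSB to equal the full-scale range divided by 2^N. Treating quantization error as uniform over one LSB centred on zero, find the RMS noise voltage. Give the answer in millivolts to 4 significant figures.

Span: 3.95 V − (-3.95 V) = 7.9 V.
LSB = 7.9 V / 2^10 = 7.71484 mV.
σ_q = LSB/√12 = 7.71484 mV/3.4641 = 2.227 mV.

2.227 mV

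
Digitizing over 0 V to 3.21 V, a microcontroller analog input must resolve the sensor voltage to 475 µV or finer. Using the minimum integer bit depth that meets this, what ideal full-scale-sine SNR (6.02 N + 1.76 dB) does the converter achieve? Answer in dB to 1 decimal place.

Range is 3.21 V.
3.21 V / 475 µV = 6758. Since 2^12 = 4096 and 2^13 = 8192, N = 13.
Ideal SNR at N = 13: 6.02·13 + 1.76 = 80.0 dB.

80.0 dB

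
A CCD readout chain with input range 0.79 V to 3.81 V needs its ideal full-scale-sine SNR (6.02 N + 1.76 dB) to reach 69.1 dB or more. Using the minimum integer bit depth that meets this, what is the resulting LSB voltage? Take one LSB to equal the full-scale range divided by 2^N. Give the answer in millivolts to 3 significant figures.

0.737 mV

Range = 3.81 − (0.79) = 3.02 V.
N ≥ (69.1 − 1.76)/6.02 = 11.186 → N_min = 12.
Step size = 3.02/4096 V = 0.737 mV.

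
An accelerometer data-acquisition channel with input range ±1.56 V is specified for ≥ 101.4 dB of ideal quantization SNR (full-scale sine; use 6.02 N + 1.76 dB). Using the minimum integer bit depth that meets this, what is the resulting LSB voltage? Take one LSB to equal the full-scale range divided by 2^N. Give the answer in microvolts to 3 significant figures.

23.8 µV

Range = 1.56 − (-1.56) = 3.12 V.
Solving 6.02 N ≥ 101.4 − 1.76: N ≥ 16.551. Round up → N = 17.
One LSB is 3.12 V / 131072 = 23.8 µV.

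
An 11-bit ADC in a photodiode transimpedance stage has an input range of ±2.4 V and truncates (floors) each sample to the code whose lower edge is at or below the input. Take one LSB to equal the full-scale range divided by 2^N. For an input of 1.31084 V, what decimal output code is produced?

1583

The full-scale span is 2.4 − (-2.4) = 4.8 V. LSB = 4.8 V / 2^11 ≈ 2.344 mV.
V_in − V_min = 1.31084 − (-2.4) = 3.71084 V.
Divide by LSB: 3.71084 × 2048/4.8 = 1583.2917.
Truncating gives code 1583.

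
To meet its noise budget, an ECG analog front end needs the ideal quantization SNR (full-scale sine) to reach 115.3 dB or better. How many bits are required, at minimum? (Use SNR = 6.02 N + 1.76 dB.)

19 bits

Required N = ⌈(115.3 − 1.76)/6.02⌉ = ⌈18.860⌉ = 19.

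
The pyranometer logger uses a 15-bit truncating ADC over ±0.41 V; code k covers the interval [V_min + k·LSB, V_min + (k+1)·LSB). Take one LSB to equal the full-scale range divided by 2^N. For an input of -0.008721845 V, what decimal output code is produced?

The full-scale span is 0.41 − (-0.41) = 0.82 V. LSB = 0.82 V / 2^15 ≈ 25.02 µV.
code = ⌊(V_in − V_min)/LSB⌋ = ⌊(V_in − V_min) × 2^15 / range⌋
     = ⌊(-0.008721845 − (-0.41)) × 32768 / 0.82⌋ = ⌊0.401278155 × 32768/0.82⌋
     = ⌊16035.467⌋ = 16035.

16035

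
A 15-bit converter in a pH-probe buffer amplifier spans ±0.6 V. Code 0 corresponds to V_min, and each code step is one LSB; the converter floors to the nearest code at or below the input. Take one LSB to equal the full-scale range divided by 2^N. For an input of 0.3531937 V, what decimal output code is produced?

26028

The full-scale span is 0.6 − (-0.6) = 1.2 V. LSB = 1.2 V / 2^15 ≈ 36.62 µV.
code = ⌊(V_in − V_min)/LSB⌋ = ⌊(V_in − V_min) × 2^15 / range⌋
     = ⌊(0.3531937 − (-0.6)) × 32768 / 1.2⌋ = ⌊0.9531937 × 32768/1.2⌋
     = ⌊26028.543⌋ = 26028.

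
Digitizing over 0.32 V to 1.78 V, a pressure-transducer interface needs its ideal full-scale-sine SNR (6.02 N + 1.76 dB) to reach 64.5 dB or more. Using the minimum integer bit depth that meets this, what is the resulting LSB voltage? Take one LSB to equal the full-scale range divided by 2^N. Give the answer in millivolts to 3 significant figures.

0.713 mV

Full-scale range = 1.78 V − (0.32 V) = 1.46 V.
Required N = ⌈(64.5 − 1.76)/6.02⌉ = ⌈10.422⌉ = 11.
LSB = 1.46 V / 2^11 = 0.713 mV.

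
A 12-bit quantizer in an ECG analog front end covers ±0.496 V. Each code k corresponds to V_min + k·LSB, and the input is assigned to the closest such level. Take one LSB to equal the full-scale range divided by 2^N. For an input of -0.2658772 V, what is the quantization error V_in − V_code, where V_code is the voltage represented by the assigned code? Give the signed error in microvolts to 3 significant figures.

+44.7 µV

Span: 0.496 V − (-0.496 V) = 0.992 V. LSB = 0.992 V / 2^12 ≈ 242.2 µV.
Position in LSBs: (-0.2658772 − (-0.496)) × 4096/0.992 = 950.1845; rounding gives k = 950.
Reconstructed level: -0.496 + 950 × 0.992/4096 V = -0.2659218750 V.
Error = V_in − V_code = -0.2658772 − (-0.2659218750) = +44.7 µV.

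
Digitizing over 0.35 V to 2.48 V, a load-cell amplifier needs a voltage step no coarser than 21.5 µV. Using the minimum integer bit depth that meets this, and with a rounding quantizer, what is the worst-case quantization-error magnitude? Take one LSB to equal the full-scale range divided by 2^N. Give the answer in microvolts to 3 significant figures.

8.13 µV

Full-scale range = 2.48 V − (0.35 V) = 2.13 V.
2.13 V / 21.5 µV = 99070. Since 2^16 = 65536 and 2^17 = 131072, N = 17.
Step size = 2.13/131072 V = 16.251 µV.
Max error for round-to-nearest is LSB/2 = 8.13 µV.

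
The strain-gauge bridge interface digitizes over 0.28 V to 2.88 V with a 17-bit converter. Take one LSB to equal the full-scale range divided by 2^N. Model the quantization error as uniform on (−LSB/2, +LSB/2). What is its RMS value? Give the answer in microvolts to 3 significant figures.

5.73 µV

The full-scale span is 2.88 − (0.28) = 2.6 V.
One LSB is 2.6 V / 131072 = 19.836 µV.
V_rms = LSB/√12 = 19.836 µV / √12 = 5.73 µV.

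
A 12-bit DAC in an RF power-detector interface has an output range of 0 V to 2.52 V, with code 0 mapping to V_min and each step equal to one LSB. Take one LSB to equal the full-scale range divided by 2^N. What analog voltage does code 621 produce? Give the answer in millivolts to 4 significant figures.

382.1 mV

Span = 2.52 V. LSB = 2.52 V / 2^12.
V_out = V_min + code × LSB = 0 V + 621 × 2.52 V / 4096
      = 0 + 0.382061 = 0.382061 V.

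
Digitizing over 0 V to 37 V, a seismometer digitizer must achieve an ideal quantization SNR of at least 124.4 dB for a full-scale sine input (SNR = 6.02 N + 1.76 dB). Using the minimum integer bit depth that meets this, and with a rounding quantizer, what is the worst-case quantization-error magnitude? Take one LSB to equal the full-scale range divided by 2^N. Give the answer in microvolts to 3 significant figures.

Span = 37 V.
Solving 6.02 N ≥ 124.4 − 1.76: N ≥ 20.372. Round up → N = 21.
One LSB is 37 V / 2097152 = 17.643 µV.
Half an LSB is 8.82 µV.

8.82 µV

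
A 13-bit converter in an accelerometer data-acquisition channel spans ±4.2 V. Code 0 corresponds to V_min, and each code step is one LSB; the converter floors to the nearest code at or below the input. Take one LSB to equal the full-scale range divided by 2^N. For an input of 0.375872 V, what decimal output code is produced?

4462

Span: 4.2 V − (-4.2 V) = 8.4 V. LSB = 8.4 V / 2^13 ≈ 1.025 mV.
V_in − V_min = 0.375872 − (-4.2) = 4.575872 V.
Divide by LSB: 4.575872 × 8192/8.4 = 4462.5647.
Truncating gives code 4462.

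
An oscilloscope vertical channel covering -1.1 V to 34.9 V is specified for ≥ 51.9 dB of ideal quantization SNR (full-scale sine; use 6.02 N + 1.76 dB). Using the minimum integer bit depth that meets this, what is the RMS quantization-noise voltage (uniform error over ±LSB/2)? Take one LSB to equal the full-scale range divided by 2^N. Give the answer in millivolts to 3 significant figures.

20.3 mV

The full-scale span is 34.9 − (-1.1) = 36 V.
Solving 6.02 N ≥ 51.9 − 1.76: N ≥ 8.329. Round up → N = 9.
LSB = 36 V ÷ 2^9 = 36/512 V = 70.313 mV.
V_rms = LSB/√12 = 20.3 mV.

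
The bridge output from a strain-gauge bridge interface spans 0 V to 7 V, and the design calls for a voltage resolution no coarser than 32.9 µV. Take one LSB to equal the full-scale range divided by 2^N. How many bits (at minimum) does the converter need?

Full-scale range = 7 V.
Levels needed ≥ 7/32.9 µV = 212800. 2^18 = 262144 suffices, so N_min = 18.

18 bits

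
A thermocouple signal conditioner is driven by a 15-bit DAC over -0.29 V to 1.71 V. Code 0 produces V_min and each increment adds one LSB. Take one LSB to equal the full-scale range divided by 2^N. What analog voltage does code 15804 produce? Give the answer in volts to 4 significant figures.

0.6746 V

The full-scale span is 1.71 − (-0.29) = 2 V. LSB = 2 V / 2^15.
Output = V_min + (15804/32768) × range = -0.29 + 0.482300 × 2 V
      = -0.29 V + 0.964600 V = 0.674600 V.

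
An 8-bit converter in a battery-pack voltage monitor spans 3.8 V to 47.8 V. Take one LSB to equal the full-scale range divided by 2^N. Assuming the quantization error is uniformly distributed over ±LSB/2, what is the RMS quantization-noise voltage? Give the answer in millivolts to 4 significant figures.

49.62 mV

The full-scale span is 47.8 − (3.8) = 44 V.
Step size = 44/256 V = 171.875 mV.
RMS of a uniform error over width LSB is LSB/√12 = 49.62 mV.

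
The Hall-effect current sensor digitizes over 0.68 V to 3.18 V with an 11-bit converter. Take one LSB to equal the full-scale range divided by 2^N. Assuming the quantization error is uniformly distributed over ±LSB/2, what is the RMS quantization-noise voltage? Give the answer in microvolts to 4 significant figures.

Full-scale range = 3.18 V − (0.68 V) = 2.5 V.
Step size = 2.5/2048 V = 1.22070 mV.
σ_q = LSB/√12 = 1.22070 mV/3.4641 = 352.4 µV.

352.4 µV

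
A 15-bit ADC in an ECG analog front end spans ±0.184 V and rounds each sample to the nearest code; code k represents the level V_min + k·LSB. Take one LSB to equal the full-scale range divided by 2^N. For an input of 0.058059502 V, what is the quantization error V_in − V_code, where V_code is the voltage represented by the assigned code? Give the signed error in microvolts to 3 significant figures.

Full-scale range = 0.184 V − (-0.184 V) = 0.368 V. LSB = 0.368 V / 2^15 ≈ 11.23 µV.
(V_in − V_min)/LSB = (0.058059502 − (-0.184)) × 32768/0.368 = 21553.8200 → nearest code k = 21554.
V_code = -0.184 + (21554/32768) × 0.368 = 0.058061523438 V.
V_in − V_code = 0.058059502 − (0.058061523438) = −2.02 µV.

−2.02 µV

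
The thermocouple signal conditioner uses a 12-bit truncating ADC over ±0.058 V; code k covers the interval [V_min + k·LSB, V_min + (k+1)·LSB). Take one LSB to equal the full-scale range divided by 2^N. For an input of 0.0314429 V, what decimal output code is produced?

3158

Span: 0.058 V − (-0.058 V) = 0.116 V. LSB = 0.116 V / 2^12 ≈ 28.32 µV.
(V_in − V_min) × 2^12/range = (0.0314429 − (-0.058)) × 4096/0.116 = 3158.260.
Floor → code = 3158.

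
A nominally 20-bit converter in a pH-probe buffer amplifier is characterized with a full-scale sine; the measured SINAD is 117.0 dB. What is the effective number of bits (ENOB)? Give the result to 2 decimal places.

19.14 bits

(117.0 − 1.76) / 6.02 = 115.24/6.02 = 19.1429 effective bits.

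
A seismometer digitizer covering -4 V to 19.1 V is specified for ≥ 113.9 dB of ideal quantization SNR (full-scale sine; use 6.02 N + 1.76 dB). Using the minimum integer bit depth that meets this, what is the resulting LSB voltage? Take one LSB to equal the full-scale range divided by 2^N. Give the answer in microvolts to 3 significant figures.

44.1 µV

Range = 19.1 − (-4) = 23.1 V.
N ≥ (113.9 − 1.76)/6.02 = 18.628 → N_min = 19.
One LSB is 23.1 V / 524288 = 44.1 µV.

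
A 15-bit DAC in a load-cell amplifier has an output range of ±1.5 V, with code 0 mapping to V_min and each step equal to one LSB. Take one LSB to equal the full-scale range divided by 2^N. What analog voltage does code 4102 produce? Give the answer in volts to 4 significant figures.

-1.124 V

The full-scale span is 1.5 − (-1.5) = 3 V. LSB = 3 V / 2^15.
V_out = -1.5 + 4102 × (3/32768) V
      = -1.5 + 0.375549 = -1.12445 V.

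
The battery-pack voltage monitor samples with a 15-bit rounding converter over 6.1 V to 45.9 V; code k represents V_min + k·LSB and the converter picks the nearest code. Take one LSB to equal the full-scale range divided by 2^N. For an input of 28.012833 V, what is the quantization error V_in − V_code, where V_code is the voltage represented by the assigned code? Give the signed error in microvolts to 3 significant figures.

Range = 45.9 − (6.1) = 39.8 V. LSB = 39.8 V / 2^15 ≈ 1.215 mV.
(V_in − V_min)/LSB = (28.012833 − (6.1)) × 32768/39.8 = 18041.1988 → nearest code k = 18041.
V_code = V_min + k × range/2^15 = 6.1 + 18041 × 39.8/32768 = 28.012591553 V.
Error = V_in − V_code = 28.012833 − (28.012591553) = +241 µV.

+241 µV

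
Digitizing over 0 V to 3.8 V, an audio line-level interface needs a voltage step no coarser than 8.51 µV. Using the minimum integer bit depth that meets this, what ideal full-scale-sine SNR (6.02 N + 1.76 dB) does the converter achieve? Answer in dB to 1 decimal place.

116.1 dB

V_FS = 3.8 V.
Required number of levels: 3.8/8.51 µV = 446530; smallest N with 2^N ≥ that is 19.
Ideal SNR at N = 19: 6.02·19 + 1.76 = 116.1 dB.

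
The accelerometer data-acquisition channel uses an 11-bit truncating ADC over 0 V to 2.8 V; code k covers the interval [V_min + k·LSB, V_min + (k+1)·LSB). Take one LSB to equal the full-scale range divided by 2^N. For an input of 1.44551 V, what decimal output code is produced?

1057

Range is 2.8 V. LSB = 2.8 V / 2^11 ≈ 1.367 mV.
code = ⌊(V_in − V_min)/LSB⌋ = ⌊(V_in − V_min) × 2^11 / range⌋
     = ⌊(1.44551 − (0)) × 2048 / 2.8⌋ = ⌊1.44551 × 2048/2.8⌋
     = ⌊1057.287⌋ = 1057.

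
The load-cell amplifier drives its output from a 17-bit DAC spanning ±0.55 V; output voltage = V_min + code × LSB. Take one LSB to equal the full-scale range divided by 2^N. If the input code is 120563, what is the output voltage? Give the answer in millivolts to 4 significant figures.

461.8 mV

Span: 0.55 V − (-0.55 V) = 1.1 V. LSB = 1.1 V / 2^17.
V_out = V_min + code × LSB = -0.55 V + 120563 × 1.1 V / 131072
      = -0.55 + 1.01180 = 0.461805 V.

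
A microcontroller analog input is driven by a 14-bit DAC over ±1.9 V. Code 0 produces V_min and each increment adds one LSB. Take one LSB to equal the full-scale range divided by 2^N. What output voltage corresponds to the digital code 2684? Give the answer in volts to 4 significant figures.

-1.277 V

Range = 1.9 − (-1.9) = 3.8 V. LSB = 3.8 V / 2^14.
Output = V_min + (2684/16384) × range = -1.9 + 0.163818 × 3.8 V
      = -1.9 V + 0.622510 V = -1.27749 V.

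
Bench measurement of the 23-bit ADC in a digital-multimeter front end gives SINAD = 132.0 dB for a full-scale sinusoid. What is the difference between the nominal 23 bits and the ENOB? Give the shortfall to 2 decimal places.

1.37 bits

ENOB = (SINAD − 1.76)/6.02 = (132.0 − 1.76)/6.02 = 21.6346 bits.
Shortfall = 23 − 21.6346 = 1.3654 bits.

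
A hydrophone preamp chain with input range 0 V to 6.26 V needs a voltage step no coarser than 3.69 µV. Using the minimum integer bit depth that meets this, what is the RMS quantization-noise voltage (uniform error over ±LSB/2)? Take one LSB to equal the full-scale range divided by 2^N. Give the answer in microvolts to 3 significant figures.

Full-scale range = 6.26 V.
Need 2^N ≥ 6.26 V / 3.69 µV = 1.696e6 → N_min = 21.
LSB = 6.26 V / 2^21 = 2.9850 µV.
σ_q = LSB/√12 = 2.9850 µV/3.4641 = 0.862 µV.

0.862 µV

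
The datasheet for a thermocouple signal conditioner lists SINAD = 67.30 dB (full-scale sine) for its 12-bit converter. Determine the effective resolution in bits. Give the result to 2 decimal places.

10.89 bits

ENOB = (67.30 − 1.76)/6.02 = 10.8870 bits.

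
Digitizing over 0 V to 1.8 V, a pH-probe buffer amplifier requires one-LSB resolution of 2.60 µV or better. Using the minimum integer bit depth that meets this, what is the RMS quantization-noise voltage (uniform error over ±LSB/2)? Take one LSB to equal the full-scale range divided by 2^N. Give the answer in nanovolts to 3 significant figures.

Range is 1.8 V.
1.8 V / 2.60 µV = 692300. Since 2^19 = 524288 and 2^20 = 1048576, N = 20.
One LSB is 1.8 V / 1048576 = 1.7166 µV.
V_rms = LSB/√12 = 496 nV.

496 nV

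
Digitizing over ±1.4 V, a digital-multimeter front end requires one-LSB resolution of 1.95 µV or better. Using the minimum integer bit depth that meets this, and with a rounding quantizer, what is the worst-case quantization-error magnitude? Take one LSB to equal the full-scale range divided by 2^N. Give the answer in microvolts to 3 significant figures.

0.668 µV

Span: 1.4 V − (-1.4 V) = 2.8 V.
2.8 V / 1.95 µV = 1.436e6. Since 2^20 = 1048576 and 2^21 = 2097152, N = 21.
LSB = 2.8 V ÷ 2^21 = 2.8/2097152 V = 1.3351 µV.
Max error for round-to-nearest is LSB/2 = 0.668 µV.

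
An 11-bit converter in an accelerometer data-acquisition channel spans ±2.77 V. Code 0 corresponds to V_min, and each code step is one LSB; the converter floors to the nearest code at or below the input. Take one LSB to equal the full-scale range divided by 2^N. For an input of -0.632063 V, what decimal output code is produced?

Range = 2.77 − (-2.77) = 5.54 V. LSB = 5.54 V / 2^11 ≈ 2.705 mV.
code = ⌊(V_in − V_min)/LSB⌋ = ⌊(V_in − V_min) × 2^11 / range⌋
     = ⌊(-0.632063 − (-2.77)) × 2048 / 5.54⌋ = ⌊2.137937 × 2048/5.54⌋
     = ⌊790.342⌋ = 790.

790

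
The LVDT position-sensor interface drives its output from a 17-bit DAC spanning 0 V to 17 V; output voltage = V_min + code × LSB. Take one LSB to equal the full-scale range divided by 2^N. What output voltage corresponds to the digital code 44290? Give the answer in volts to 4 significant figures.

Span = 17 V. LSB = 17 V / 2^17.
Output = V_min + (44290/131072) × range = 0 + 0.337906 × 17 V
      = 0 + 5.74440 = 5.74440 V.

5.744 V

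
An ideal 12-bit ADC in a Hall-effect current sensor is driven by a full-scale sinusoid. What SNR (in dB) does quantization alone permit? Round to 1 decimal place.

For an ideal N-bit converter with full-scale sine input, SNR = 6.02 N + 1.76 dB. SNR = 6.02 × 12 + 1.76 = 72.24 + 1.76 = 74.00 dB.

74.0 dB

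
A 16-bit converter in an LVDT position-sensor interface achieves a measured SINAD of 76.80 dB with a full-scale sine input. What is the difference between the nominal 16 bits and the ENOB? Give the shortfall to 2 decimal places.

3.53 bits

Effective bits = (76.80 − 1.76)/6.02 = 12.4651.
Shortfall = 16 − 12.4651 = 3.5349 bits.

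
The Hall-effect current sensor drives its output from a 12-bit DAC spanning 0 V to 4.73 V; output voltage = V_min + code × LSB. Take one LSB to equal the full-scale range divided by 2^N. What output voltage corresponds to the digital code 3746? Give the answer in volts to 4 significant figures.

V_FS = 4.73 V. LSB = 4.73 V / 2^12.
V_out = 0 + 3746 × (4.73/4096) V
      = 0 V + 4.32583 V = 4.32583 V.

4.326 V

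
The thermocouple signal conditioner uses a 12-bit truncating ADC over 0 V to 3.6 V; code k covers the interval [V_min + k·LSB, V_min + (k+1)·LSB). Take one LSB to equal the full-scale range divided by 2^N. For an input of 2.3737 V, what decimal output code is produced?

Span = 3.6 V. LSB = 3.6 V / 2^12 ≈ 0.8789 mV.
V_in − V_min = 2.3737 − (0) = 2.3737 V.
Divide by LSB: 2.3737 × 4096/3.6 = 2700.7431.
Truncating gives code 2700.

2700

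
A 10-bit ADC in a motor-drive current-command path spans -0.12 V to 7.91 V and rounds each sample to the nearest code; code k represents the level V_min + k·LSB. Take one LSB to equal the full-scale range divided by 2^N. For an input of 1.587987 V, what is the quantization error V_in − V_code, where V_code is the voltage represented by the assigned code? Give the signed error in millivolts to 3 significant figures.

−1.52 mV

Span: 7.91 V − (-0.12 V) = 8.03 V. LSB = 8.03 V / 2^10 ≈ 7.842 mV.
(V_in − V_min)/LSB = (1.587987 − (-0.12)) × 1024/8.03 = 217.8056 → nearest code k = 218.
Reconstructed level: -0.12 + 218 × 8.03/1024 V = 1.589511719 V.
e = 1.587987 − (1.589511719) = −1.52 mV.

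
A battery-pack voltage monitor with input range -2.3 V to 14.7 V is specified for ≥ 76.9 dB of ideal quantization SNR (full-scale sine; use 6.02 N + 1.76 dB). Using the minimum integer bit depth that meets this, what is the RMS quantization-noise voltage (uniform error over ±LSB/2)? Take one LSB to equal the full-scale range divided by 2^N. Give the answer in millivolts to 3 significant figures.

0.599 mV

Full-scale range = 14.7 V − (-2.3 V) = 17 V.
N ≥ (76.9 − 1.76)/6.02 = 12.482 → N_min = 13.
One LSB is 17 V / 8192 = 2.0752 mV.
V_rms = LSB/√12 = 0.599 mV.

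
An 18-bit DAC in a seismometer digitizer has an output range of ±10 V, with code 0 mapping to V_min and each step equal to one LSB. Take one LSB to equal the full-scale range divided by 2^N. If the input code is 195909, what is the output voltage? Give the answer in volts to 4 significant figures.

Span: 10 V − (-10 V) = 20 V. LSB = 20 V / 2^18.
V_out = -10 + 195909 × (20/262144) V
      = -10 V + 14.9467 V = 4.94667 V.

4.947 V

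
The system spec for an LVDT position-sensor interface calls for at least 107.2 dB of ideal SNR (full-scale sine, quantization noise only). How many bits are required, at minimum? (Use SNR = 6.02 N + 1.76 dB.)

Required N = ⌈(107.2 − 1.76)/6.02⌉ = ⌈17.515⌉ = 18.

18 bits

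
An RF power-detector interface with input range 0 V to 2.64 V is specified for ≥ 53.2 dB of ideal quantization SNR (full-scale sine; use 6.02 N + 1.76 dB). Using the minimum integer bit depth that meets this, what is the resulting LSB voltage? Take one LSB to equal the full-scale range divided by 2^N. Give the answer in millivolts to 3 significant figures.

Full-scale range = 2.64 V.
Solving 6.02 N ≥ 53.2 − 1.76: N ≥ 8.545. Round up → N = 9.
LSB = 2.64 V ÷ 2^9 = 2.64/512 V = 5.16 mV.

5.16 mV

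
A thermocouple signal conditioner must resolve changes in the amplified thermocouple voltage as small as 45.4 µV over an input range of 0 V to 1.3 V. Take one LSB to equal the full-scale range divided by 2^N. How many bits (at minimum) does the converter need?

15 bits

Full-scale range = 1.3 V.
Required number of levels: 1.3/45.4 µV = 28634; smallest N with 2^N ≥ that is 15.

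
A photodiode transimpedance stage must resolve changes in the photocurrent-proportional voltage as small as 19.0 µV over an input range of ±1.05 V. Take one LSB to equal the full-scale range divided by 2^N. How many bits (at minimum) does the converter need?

17 bits

Range = 1.05 − (-1.05) = 2.1 V.
Required number of levels: 2.1/19.0 µV = 110530; smallest N with 2^N ≥ that is 17.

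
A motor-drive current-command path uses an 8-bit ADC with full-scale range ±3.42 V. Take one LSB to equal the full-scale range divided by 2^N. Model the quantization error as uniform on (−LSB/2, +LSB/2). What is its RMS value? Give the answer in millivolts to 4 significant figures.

Range = 3.42 − (-3.42) = 6.84 V.
Step size = 6.84/256 V = 26.7188 mV.
RMS of a uniform error over width LSB is LSB/√12 = 7.713 mV.

7.713 mV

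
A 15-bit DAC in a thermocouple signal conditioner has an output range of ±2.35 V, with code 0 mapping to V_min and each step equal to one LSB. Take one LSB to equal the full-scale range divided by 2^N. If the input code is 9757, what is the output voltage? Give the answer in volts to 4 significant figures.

-0.9505 V

Range = 2.35 − (-2.35) = 4.7 V. LSB = 4.7 V / 2^15.
V_out = V_min + code × LSB = -2.35 V + 9757 × 4.7 V / 32768
      = -2.35 + 1.39947 = -0.950528 V.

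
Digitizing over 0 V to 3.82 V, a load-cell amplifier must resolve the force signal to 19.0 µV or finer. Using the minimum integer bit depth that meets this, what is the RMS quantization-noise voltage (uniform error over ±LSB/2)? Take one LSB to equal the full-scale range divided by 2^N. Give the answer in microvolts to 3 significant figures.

Range is 3.82 V.
Need 2^N ≥ 3.82 V / 19.0 µV = 201100 → N_min = 18.
One LSB is 3.82 V / 262144 = 14.572 µV.
V_rms = LSB/√12 = 4.21 µV.

4.21 µV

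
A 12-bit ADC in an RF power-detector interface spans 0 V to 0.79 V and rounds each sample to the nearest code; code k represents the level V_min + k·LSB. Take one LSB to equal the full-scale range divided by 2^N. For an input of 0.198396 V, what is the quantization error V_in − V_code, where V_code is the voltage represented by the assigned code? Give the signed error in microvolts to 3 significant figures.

−68.4 µV

Range is 0.79 V. LSB = 0.79 V / 2^12 ≈ 192.9 µV.
(0.198396 − (0)) / LSB = 0.198396 × 4096/0.79 = 1028.6456. Nearest integer: k = 1029.
V_code = V_min + k × range/2^12 = 0 + 1029 × 0.79/4096 = 0.1984643555 V.
e = 0.198396 − (0.1984643555) = −68.4 µV.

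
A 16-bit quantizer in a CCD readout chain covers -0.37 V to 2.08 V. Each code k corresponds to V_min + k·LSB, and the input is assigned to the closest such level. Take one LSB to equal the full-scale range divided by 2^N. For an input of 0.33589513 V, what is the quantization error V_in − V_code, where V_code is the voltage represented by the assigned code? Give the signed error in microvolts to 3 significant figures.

Range = 2.08 − (-0.37) = 2.45 V. LSB = 2.45 V / 2^16 ≈ 37.38 µV.
(V_in − V_min)/LSB = (0.33589513 − (-0.37)) × 65536/2.45 = 18882.2625 → nearest code k = 18882.
V_code = V_min + k × range/2^16 = -0.37 + 18882 × 2.45/65536 = 0.33588531494 V.
Error = V_in − V_code = 0.33589513 − (0.33588531494) = +9.82 µV.

+9.82 µV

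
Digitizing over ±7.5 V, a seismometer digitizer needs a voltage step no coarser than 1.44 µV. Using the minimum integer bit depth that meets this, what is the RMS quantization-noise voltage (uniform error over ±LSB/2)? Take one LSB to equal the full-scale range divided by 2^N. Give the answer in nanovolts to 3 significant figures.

258 nV

The full-scale span is 7.5 − (-7.5) = 15 V.
Required number of levels: 15/1.44 µV = 1.0417e7; smallest N with 2^N ≥ that is 24.
Step size = 15/16777216 V = 0.89407 µV.
RMS noise = LSB/√12 = 258 nV.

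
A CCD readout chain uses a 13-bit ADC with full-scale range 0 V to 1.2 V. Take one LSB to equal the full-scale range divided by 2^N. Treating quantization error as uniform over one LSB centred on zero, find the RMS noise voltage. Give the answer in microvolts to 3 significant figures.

42.3 µV

Full-scale range = 1.2 V.
LSB = 1.2 V / 2^13 = 146.48 µV.
σ_q = LSB/√12 = 146.48 µV/3.4641 = 42.3 µV.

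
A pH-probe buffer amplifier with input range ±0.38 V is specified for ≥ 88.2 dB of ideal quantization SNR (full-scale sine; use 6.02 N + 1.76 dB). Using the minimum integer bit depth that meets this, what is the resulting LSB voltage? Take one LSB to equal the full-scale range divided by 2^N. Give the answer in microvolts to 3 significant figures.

23.2 µV

Range = 0.38 − (-0.38) = 0.76 V.
Required N = ⌈(88.2 − 1.76)/6.02⌉ = ⌈14.359⌉ = 15.
One LSB is 0.76 V / 32768 = 23.2 µV.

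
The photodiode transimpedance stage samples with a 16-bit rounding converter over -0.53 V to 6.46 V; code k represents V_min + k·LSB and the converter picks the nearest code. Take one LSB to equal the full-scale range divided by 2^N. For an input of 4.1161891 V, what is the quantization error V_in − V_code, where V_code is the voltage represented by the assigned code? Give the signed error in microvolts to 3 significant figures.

+19.2 µV

Range = 6.46 − (-0.53) = 6.99 V. LSB = 6.99 V / 2^16 ≈ 106.7 µV.
Position in LSBs: (4.1161891 − (-0.53)) × 65536/6.99 = 43561.1801; rounding gives k = 43561.
V_code = -0.53 + (43561/65536) × 6.99 = 4.1161698914 V.
e = 4.1161891 − (4.1161698914) = +19.2 µV.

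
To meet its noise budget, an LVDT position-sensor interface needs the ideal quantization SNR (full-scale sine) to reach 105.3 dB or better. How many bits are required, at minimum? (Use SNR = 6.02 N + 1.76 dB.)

18 bits

Solving 6.02 N ≥ 105.3 − 1.76: N ≥ 17.199. Round up → N = 18.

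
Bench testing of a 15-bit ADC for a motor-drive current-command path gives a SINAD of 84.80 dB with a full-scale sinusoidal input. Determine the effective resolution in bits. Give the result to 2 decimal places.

13.79 bits

ENOB = (SINAD − 1.76) / 6.02 = (84.80 − 1.76) / 6.02 = 83.04 / 6.02 = 13.7940.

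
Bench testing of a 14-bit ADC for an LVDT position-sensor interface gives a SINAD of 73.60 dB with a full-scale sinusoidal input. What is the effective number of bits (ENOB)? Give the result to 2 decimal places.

11.93 bits

Inverting SNR = 6.02 N + 1.76: N_eff = (73.60 − 1.76)/6.02 = 11.9336.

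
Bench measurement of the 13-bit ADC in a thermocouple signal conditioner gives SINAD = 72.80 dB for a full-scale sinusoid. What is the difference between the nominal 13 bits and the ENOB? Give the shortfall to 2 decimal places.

1.20 bits

N_eff = (72.80 − 1.76)/6.02 = 11.8007 bits.
13 − 11.8007 = 1.20 bits below nominal.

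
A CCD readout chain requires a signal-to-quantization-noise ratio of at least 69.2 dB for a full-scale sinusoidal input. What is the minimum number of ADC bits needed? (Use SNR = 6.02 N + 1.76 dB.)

Solving 6.02 N ≥ 69.2 − 1.76: N ≥ 11.203. Round up → N = 12.

12 bits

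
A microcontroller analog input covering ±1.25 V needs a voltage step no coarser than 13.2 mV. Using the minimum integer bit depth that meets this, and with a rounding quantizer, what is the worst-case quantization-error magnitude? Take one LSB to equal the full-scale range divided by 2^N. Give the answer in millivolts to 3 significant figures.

Full-scale range = 1.25 V − (-1.25 V) = 2.5 V.
Required number of levels: 2.5/13.2 mV = 189.39; smallest N with 2^N ≥ that is 8.
One LSB is 2.5 V / 256 = 9.7656 mV.
|e|_max = LSB/2 = 4.88 mV.

4.88 mV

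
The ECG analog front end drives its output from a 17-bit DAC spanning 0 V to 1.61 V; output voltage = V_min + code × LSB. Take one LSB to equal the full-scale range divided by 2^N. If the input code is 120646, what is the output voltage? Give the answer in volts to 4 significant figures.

1.482 V

Span = 1.61 V. LSB = 1.61 V / 2^17.
V_out = V_min + code × LSB = 0 V + 120646 × 1.61 V / 131072
      = 0 V + 1.48193 V = 1.48193 V.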